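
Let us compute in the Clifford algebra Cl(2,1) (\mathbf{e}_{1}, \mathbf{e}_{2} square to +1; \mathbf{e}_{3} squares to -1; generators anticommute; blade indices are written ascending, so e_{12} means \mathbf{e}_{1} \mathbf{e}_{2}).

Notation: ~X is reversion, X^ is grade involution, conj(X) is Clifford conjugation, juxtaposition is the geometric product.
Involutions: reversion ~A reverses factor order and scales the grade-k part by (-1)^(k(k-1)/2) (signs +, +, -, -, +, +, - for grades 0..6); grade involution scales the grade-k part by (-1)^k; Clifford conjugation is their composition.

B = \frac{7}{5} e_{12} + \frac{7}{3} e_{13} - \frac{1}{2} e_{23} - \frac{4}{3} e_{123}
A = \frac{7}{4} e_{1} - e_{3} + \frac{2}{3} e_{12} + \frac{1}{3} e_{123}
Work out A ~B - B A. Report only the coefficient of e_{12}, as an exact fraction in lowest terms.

first term: \frac{62}{45} + \frac{5}{2} e_{1} - \frac{391}{180} e_{2} - \frac{811}{180} e_{3} + \frac{4}{3} e_{12} + \frac{1}{3} e_{13} + \frac{35}{9} e_{23} + \frac{91}{40} e_{123}
second term: -\frac{62}{45} + \frac{13}{6} e_{1} - \frac{671}{180} e_{2} - \frac{659}{180} e_{3} - \frac{4}{3} e_{12} + \frac{1}{3} e_{13} - \frac{7}{9} e_{23} - \frac{91}{40} e_{123}
Answer: \frac{8}{3}


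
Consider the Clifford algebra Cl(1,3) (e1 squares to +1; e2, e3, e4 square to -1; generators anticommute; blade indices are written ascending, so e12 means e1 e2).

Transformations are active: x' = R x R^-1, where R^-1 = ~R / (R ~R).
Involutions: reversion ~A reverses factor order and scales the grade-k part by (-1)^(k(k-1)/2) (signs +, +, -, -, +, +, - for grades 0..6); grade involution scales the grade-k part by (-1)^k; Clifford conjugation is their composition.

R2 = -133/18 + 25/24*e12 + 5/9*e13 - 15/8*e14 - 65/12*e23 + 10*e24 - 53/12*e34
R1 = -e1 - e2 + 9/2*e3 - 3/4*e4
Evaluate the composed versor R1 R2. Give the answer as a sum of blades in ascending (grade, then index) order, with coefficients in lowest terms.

Distribute over the terms of R1 (each basis-blade product reordered to ascending indices, repeated generators contracted through their squares):
(-e1) R2 = 133/18*e1 - 25/24*e2 - 5/9*e3 + 15/8*e4 + 65/12*e123 - 10*e124 + 53/12*e134
(-e2) R2 = -25/24*e1 + 133/18*e2 - 65/12*e3 + 10*e4 + 5/9*e123 - 15/8*e124 + 53/12*e234
(9/2*e3) R2 = 5/2*e1 - 195/8*e2 - 133/4*e3 + 159/8*e4 + 75/16*e123 + 135/16*e134 - 45*e234
(-3/4*e4) R2 = 45/32*e1 - 15/2*e2 + 53/16*e3 + 133/24*e4 - 25/32*e124 - 5/12*e134 + 65/16*e234
Summing the partial products and collecting blades:
Answer: 2953/288*e1 - 919/36*e2 - 5171/144*e3 + 895/24*e4 + 1535/144*e123 - 405/32*e124 + 199/16*e134 - 1753/48*e234


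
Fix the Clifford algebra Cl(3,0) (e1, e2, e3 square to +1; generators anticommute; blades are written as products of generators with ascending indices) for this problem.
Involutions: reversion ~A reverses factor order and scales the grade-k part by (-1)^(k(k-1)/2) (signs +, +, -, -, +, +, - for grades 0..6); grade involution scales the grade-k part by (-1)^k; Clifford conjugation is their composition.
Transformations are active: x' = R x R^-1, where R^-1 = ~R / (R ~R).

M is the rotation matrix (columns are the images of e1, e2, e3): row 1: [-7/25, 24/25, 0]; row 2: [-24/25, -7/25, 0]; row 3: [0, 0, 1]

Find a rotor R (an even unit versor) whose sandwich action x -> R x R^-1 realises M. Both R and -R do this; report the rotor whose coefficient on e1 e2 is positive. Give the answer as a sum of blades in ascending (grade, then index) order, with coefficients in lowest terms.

Method: write R = a + b12*e1 e2 + b13*e1 e3 + b23*e2 e3 with a^2 + b12^2 + b13^2 + b23^2 = 1 (so R^-1 = ~R). Expanding the columns R e_j ~R gives tr M = 4a^2 - 1 and, from the antisymmetric part, M21 - M12 = -4a*b12, M13 - M31 = 4a*b13, M32 - M23 = -4a*b23.
Here tr M = 11/25, so a^2 = (1 + tr M)/4 = 9/25 and a = ±3/5. Taking a = 3/5: M21 - M12 = -48/25, M13 - M31 = 0, M32 - M23 = 0, giving b12 = 4/5, b13 = 0, b23 = 0, i.e. R = 3/5 + 4/5*e1 e2.
Its e1 e2 coefficient is already positive.
Answer: 3/5 + 4/5*e1 e2. Note: both R and -R realise this M (trace 11/25); the covering map identifies them, and the e1 e2-coefficient sign is the tie-breaker.


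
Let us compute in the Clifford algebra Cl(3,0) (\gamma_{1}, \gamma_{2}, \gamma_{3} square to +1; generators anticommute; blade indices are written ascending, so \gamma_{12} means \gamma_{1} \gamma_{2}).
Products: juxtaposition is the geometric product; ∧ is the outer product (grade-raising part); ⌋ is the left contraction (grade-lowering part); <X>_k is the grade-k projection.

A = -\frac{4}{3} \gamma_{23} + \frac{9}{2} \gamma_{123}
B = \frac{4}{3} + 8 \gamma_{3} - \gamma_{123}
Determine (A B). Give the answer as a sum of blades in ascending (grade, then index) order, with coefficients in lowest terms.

step 1: \frac{9}{2} - \frac{4}{3} \gamma_{1} - \frac{32}{3} \gamma_{2} + 36 \gamma_{12} - \frac{16}{9} \gamma_{23} + 6 \gamma_{123}
Answer: \frac{9}{2} - \frac{4}{3} \gamma_{1} - \frac{32}{3} \gamma_{2} + 36 \gamma_{12} - \frac{16}{9} \gamma_{23} + 6 \gamma_{123}


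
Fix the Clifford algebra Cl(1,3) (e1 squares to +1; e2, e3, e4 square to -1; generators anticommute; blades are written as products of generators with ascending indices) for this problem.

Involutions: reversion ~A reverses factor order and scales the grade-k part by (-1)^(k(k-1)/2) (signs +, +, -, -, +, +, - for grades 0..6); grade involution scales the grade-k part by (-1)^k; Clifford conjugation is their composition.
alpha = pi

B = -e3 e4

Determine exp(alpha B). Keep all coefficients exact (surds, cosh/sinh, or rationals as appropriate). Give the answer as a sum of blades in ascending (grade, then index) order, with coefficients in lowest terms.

B^2 = (-1)^2*(e3 e4)^2 = 1*(-1) = -1 (a basis 2-blade squares to minus the product of its generators' squares).
B^2 = -1 — the negative square puts this in the circular regime; l = 1, alpha*l = pi, so exp(alpha B) = cos(pi) + (sin(pi)/1)*B = -1 + (0)*B.
Answer: -1


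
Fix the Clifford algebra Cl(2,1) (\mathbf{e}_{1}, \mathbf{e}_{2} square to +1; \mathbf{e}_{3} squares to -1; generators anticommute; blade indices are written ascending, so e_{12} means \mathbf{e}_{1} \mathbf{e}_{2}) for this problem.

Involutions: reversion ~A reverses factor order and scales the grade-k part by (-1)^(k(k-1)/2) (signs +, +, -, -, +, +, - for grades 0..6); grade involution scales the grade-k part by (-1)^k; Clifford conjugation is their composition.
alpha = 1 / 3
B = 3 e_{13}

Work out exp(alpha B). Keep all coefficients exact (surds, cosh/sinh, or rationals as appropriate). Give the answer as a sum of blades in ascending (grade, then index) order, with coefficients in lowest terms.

B^2 = (3)^2*(e_{13})^2 = 9*(+1) = 9 (a basis 2-blade squares to minus the product of its generators' squares).
B^2 = 9 — B^2 > 0, so the exponential closes hyperbolically: l = 3, alpha*l = 1, so exp(alpha B) = cosh(1) + (sinh(1)/3)*B = \cosh{\left(1 \right)} + (\frac{\sinh{\left(1 \right)}}{3})*B.
Answer: \cosh{\left(1 \right)} + \sinh{\left(1 \right)} e_{13}


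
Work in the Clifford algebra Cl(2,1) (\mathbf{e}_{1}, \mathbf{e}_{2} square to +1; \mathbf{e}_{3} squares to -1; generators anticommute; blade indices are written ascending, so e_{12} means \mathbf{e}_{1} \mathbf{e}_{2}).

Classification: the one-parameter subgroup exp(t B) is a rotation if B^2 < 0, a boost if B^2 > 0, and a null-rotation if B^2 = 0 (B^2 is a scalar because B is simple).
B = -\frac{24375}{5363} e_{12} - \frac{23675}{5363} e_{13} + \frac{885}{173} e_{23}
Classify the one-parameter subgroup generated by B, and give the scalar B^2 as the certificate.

B^2 term by term: the squares give (-\frac{24375}{5363})^2*(e_{12})^2 + (-\frac{23675}{5363})^2*(e_{13})^2 + (\frac{885}{173})^2*(e_{23})^2 = \frac{594140625}{28761769}*(-1) + \frac{560505625}{28761769}*(+1) + \frac{783225}{29929}*(+1) = 25 (each basis 2-blade squares to minus the product of its generators' squares); cross terms between blades sharing an index anticommute and cancel. So B^2 = 25.
Answer: boost, certificate B^2 = 25. B^2 = 25 is basis-independent, so its sign is the whole story.


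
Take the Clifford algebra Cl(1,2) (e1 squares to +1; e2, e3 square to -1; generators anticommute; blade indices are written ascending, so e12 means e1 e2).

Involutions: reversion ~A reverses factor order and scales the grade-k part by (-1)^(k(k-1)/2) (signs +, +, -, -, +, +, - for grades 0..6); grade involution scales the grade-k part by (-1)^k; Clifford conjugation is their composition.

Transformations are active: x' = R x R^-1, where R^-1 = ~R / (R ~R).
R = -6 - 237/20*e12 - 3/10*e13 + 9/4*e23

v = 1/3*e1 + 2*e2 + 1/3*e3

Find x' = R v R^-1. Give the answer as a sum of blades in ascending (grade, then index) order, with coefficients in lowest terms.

~R = -6 + 237/20*e12 + 3/10*e13 - 9/4*e23, and R ~R = -1989/20, so R^-1 = ~R / (-1989/20).
R v = 109/5*e1 - 44/5*e2 + 13/5*e3 - 13/5*e123
Answer: 1601/663*e1 - 10202/3315*e2 + 3/5*e3


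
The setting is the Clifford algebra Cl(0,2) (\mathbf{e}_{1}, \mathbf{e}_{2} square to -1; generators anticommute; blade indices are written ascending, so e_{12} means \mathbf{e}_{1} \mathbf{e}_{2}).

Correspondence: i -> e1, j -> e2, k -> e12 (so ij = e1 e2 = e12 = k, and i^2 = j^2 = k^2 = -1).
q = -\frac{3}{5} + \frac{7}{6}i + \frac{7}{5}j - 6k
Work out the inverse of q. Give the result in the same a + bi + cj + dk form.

In blades: q = -\frac{3}{5} + \frac{7}{6} e_{1} + \frac{7}{5} e_{2} - 6 e_{12}.
With qbar = -\frac{3}{5} - \frac{7}{6} e_{1} - \frac{7}{5} e_{2} + 6 e_{12} (scalar fixed, mapped units negated), q qbar = \frac{35713}{900} (the sum of squared coefficients), so q^-1 = qbar / (\frac{35713}{900}) = -\frac{540}{35713} - \frac{1050}{35713} e_{1} - \frac{1260}{35713} e_{2} + \frac{5400}{35713} e_{12}; translating back:
Answer: -\frac{540}{35713} - \frac{1050}{35713}i - \frac{1260}{35713}j + \frac{5400}{35713}k


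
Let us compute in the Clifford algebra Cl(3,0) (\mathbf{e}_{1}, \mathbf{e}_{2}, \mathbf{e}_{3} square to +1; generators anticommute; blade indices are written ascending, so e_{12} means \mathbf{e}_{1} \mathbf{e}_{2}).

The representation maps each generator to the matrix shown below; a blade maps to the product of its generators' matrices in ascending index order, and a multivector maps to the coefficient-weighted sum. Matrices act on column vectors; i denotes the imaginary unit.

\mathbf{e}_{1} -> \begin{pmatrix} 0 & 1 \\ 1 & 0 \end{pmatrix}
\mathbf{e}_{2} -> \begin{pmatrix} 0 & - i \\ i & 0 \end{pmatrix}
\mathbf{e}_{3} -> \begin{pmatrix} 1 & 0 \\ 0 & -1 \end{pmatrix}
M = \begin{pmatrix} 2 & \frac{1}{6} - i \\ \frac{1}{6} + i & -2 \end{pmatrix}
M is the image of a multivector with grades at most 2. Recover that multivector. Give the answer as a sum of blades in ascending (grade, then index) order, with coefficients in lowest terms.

Method: 1, rho(e_{1}), rho(e_{2}), rho(e_{3}) form a trace-orthogonal basis of the 2x2 complex matrices (tr(X Y) = 2 if X = Y, else 0), so M = m0*1 + m1*rho(e_{1}) + m2*rho(e_{2}) + m3*rho(e_{3}) with m0 = tr(M)/2 = 0, m1 = tr(M rho(e_{1}))/2 = \frac{1}{6}, m2 = tr(M rho(e_{2}))/2 = 1, m3 = tr(M rho(e_{3}))/2 = 2.
Multiplying table entries, the bivector images are rho(e_{12}) = i*rho(e_{3}), rho(e_{13}) = -i*rho(e_{2}), rho(e_{23}) = i*rho(e_{1}); with real blade coefficients the real parts of m0..m3 are the coefficients of 1, e_{1}, e_{2}, e_{3} and the imaginary parts give the bivectors (e_{23}: Im m1, e_{13}: -Im m2, e_{12}: Im m3).
Answer: \frac{1}{6} e_{1} + e_{2} + 2 e_{3}


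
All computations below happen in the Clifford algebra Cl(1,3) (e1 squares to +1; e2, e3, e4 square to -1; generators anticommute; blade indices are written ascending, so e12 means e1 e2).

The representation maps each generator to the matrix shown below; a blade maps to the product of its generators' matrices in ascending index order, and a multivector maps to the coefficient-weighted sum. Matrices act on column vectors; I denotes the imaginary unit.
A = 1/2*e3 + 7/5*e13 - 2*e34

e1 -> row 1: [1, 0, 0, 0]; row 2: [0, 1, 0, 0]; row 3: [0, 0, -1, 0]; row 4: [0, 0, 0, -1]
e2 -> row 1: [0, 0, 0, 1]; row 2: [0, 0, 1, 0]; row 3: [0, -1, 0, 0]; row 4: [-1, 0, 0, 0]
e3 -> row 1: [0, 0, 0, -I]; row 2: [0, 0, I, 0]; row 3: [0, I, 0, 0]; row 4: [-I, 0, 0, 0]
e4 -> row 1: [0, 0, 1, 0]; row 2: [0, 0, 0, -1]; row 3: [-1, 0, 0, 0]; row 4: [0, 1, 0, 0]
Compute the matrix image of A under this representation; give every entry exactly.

Bivector images (products of the table entries): rho(e13) = rho(e1)rho(e3) = row 1: [0, 0, 0, -I]; row 2: [0, 0, I, 0]; row 3: [0, -I, 0, 0]; row 4: [I, 0, 0, 0]; rho(e34) = rho(e3)rho(e4) = row 1: [0, -I, 0, 0]; row 2: [-I, 0, 0, 0]; row 3: [0, 0, 0, -I]; row 4: [0, 0, -I, 0].
M = (1/2)*rho(e3) + (7/5)*rho(e13) + (-2)*rho(e34), summed entrywise:
Answer: row 1: [0, 2*I, 0, -19*I/10]; row 2: [2*I, 0, 19*I/10, 0]; row 3: [0, -9*I/10, 0, 2*I]; row 4: [9*I/10, 0, 2*I, 0]


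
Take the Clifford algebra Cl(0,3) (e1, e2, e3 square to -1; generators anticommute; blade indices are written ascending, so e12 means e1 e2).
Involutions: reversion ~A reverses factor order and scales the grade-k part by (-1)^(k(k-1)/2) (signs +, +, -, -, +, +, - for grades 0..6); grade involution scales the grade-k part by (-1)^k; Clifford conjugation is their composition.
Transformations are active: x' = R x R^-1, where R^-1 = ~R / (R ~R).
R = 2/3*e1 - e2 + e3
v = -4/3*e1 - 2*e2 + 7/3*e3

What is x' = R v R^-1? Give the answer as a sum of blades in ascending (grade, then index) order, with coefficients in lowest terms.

~R = 2/3*e1 - e2 + e3, and R ~R = -22/9, so R^-1 = ~R / (-22/9).
R v = -31/9 - 8/3*e12 + 26/9*e13 - 1/3*e23
Answer: 106/33*e1 - 9/11*e2 + 16/33*e3


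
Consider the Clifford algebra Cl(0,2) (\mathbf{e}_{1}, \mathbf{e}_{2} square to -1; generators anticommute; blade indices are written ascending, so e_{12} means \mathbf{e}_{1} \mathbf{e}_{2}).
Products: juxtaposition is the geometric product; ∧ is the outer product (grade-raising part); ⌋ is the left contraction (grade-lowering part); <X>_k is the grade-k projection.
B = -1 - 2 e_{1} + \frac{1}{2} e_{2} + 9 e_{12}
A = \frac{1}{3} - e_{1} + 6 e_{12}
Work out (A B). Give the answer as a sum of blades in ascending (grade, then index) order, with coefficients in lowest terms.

step 1: -\frac{169}{3} - \frac{8}{3} e_{1} - \frac{17}{6} e_{2} - \frac{7}{2} e_{12}
Answer: -\frac{169}{3} - \frac{8}{3} e_{1} - \frac{17}{6} e_{2} - \frac{7}{2} e_{12}


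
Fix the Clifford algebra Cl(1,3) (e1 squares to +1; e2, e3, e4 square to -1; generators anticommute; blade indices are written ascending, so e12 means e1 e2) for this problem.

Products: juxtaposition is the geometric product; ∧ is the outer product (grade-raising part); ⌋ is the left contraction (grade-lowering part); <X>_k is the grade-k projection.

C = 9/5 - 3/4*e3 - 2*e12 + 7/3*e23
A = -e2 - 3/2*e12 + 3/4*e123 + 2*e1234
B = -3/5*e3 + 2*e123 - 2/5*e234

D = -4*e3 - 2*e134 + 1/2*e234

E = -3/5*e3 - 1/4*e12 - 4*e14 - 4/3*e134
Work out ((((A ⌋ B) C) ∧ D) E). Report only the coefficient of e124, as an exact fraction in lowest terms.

step 1: -3/2 - 3*e3 - 2*e13 - 2/5*e34
step 2: -99/20 - 3/2*e1 - 7*e2 - 171/40*e3 + 3/10*e4 - 5/3*e12 - 18/5*e13 + 1/2*e23 - 14/15*e24 - 18/25*e34 + 6*e123 + 4/5*e1234
step 3: 99/5*e3 + 6*e13 + 28*e23 + 6/5*e34 + 20/3*e123 + 99/10*e134 - 149/24*e234 - 59/4*e1234
step 4: 627/25 + 26/5*e1 + 547/15*e2 + 569/15*e3 - 218/25*e4 + 221/18*e12 - 11/5*e13 - 1617/50*e14 + 115/2*e23 + 4541/360*e24 + 443/16*e34 + 1193/60*e123 + 2771/60*e124 + 38761/480*e134 - 3497/120*e234 - 1123/10*e1234
Answer: 2771/60


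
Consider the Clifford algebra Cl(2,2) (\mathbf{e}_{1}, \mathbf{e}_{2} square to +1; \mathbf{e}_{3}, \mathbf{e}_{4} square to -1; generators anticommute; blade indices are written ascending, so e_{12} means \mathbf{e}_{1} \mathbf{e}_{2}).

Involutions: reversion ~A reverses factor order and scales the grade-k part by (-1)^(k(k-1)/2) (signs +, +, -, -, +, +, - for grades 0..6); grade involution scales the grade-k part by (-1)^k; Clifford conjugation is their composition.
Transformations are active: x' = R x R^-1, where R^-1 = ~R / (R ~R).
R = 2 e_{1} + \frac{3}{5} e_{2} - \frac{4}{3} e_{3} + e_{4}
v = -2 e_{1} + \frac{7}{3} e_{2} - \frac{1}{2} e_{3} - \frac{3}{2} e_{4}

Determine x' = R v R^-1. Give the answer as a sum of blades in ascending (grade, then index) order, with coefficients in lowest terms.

~R = 2 e_{1} + \frac{3}{5} e_{2} - \frac{4}{3} e_{3} + e_{4}, and R ~R = \frac{356}{225}, so R^-1 = ~R / (\frac{356}{225}).
R v = -\frac{53}{30} + \frac{88}{15} e_{12} - \frac{11}{3} e_{13} - e_{14} + \frac{253}{90} e_{23} - \frac{97}{30} e_{24} + \frac{5}{2} e_{34}
Answer: -\frac{439}{178} e_{1} - \frac{3923}{1068} e_{2} + \frac{619}{178} e_{3} - \frac{261}{356} e_{4}


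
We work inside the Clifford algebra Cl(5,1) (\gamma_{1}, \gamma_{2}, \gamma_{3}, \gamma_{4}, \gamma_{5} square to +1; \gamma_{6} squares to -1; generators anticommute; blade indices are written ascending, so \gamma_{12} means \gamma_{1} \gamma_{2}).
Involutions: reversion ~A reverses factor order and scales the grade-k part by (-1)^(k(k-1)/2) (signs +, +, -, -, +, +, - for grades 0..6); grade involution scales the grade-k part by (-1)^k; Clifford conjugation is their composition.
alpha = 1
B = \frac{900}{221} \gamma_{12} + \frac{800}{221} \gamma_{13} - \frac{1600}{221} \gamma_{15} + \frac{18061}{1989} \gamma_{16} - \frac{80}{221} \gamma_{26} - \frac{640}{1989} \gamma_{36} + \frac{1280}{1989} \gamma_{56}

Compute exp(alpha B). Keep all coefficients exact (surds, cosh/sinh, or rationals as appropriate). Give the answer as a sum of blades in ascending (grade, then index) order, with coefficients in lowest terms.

B^2 term by term: the squares give (\frac{900}{221})^2*(\gamma_{12})^2 + (\frac{800}{221})^2*(\gamma_{13})^2 + (-\frac{1600}{221})^2*(\gamma_{15})^2 + (\frac{18061}{1989})^2*(\gamma_{16})^2 + (-\frac{80}{221})^2*(\gamma_{26})^2 + (-\frac{640}{1989})^2*(\gamma_{36})^2 + (\frac{1280}{1989})^2*(\gamma_{56})^2 = \frac{810000}{48841}*(-1) + \frac{640000}{48841}*(-1) + \frac{2560000}{48841}*(-1) + \frac{326199721}{3956121}*(+1) + \frac{6400}{48841}*(+1) + \frac{409600}{3956121}*(+1) + \frac{1638400}{3956121}*(+1) = 1 (each basis 2-blade squares to minus the product of its generators' squares); cross terms between blades sharing an index anticommute and cancel; the commuting (index-disjoint) pairs give grade-4 terms 2*c*c'*(blade product), which cancel blade by blade — \gamma_{1236}: -\frac{128000}{48841} + \frac{128000}{48841} = 0; \gamma_{1256}: \frac{256000}{48841} - \frac{256000}{48841} = 0; \gamma_{1356}: \frac{2048000}{439569} - \frac{2048000}{439569} = 0 — confirming B is simple. So B^2 = 1.
B^2 = 1 — the positive square puts this in the hyperbolic regime; l = 1, alpha*l = 1, so exp(alpha B) = cosh(1) + (sinh(1)/1)*B = \cosh{\left(1 \right)} + (\sinh{\left(1 \right)})*B.
Answer: \cosh{\left(1 \right)} + \frac{900 \sinh{\left(1 \right)}}{221} \gamma_{12} + \frac{800 \sinh{\left(1 \right)}}{221} \gamma_{13} - \frac{1600 \sinh{\left(1 \right)}}{221} \gamma_{15} + \frac{18061 \sinh{\left(1 \right)}}{1989} \gamma_{16} - \frac{80 \sinh{\left(1 \right)}}{221} \gamma_{26} - \frac{640 \sinh{\left(1 \right)}}{1989} \gamma_{36} + \frac{1280 \sinh{\left(1 \right)}}{1989} \gamma_{56}


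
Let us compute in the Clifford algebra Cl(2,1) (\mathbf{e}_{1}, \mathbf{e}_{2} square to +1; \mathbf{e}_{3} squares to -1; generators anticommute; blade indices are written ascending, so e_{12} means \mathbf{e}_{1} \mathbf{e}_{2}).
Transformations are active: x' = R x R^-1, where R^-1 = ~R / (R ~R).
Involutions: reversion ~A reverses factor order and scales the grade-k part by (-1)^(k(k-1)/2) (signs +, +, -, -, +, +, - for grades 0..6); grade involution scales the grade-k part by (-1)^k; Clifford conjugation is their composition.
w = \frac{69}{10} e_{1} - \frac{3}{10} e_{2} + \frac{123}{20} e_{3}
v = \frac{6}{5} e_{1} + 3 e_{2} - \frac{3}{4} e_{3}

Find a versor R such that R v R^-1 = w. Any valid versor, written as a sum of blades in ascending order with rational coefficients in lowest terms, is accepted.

Reasoning: v^2 = w^2 = \frac{3951}{400} since conjugation preserves the quadratic form; R = v + w = \frac{81}{10} e_{1} + \frac{27}{10} e_{2} + \frac{27}{5} e_{3} is then valid when invertible, keeping its own part and reversing (v - w)/2.
Answer: \frac{81}{10} e_{1} + \frac{27}{10} e_{2} + \frac{27}{5} e_{3}


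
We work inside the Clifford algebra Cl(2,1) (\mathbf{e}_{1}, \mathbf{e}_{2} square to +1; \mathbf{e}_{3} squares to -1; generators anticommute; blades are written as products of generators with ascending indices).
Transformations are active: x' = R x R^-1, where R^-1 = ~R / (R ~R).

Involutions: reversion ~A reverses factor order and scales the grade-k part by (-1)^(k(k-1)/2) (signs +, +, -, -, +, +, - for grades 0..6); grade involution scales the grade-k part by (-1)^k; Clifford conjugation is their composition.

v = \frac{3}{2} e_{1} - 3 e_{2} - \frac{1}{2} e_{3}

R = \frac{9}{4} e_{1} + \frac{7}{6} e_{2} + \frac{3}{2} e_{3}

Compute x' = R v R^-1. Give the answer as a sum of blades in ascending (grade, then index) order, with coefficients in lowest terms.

~R = \frac{9}{4} e_{1} + \frac{7}{6} e_{2} + \frac{3}{2} e_{3}, and R ~R = \frac{601}{144}, so R^-1 = ~R / (\frac{601}{144}).
R v = \frac{5}{8} - \frac{17}{2} e_{1} e_{2} - \frac{27}{8} e_{1} e_{3} + \frac{47}{12} e_{2} e_{3}
Answer: -\frac{993}{1202} e_{1} + \frac{2013}{601} e_{2} + \frac{1141}{1202} e_{3}


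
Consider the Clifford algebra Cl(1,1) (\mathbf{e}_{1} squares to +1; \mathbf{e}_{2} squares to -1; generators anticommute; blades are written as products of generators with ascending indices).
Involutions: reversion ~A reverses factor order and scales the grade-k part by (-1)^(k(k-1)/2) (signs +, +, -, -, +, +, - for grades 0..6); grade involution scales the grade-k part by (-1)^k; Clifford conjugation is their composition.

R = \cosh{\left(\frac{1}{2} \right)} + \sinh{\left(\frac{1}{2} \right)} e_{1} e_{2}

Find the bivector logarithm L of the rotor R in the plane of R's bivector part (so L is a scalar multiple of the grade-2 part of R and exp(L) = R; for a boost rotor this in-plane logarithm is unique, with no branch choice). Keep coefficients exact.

The scalar part of R is \cosh{\left(\frac{1}{2} \right)}, which fixes the rapidity magnitude through cosh (cosh is even, so it cannot fix the sign — the bivector part carries that); dividing the bivector part by sinh of the rapidity gives the plane, and L = rapidity * plane, where the joint sign ambiguity of (rapidity, plane) cancels in the product.
Concretely: cosh(rapidity) = \cosh{\left(\frac{1}{2} \right)} gives rapidity = ±\frac{1}{2}, and since rapidity/sinh(rapidity) is even the sign is immaterial: L = (rapidity/sinh(rapidity)) * <R>_2 = (\frac{1}{2 \sinh{\left(\frac{1}{2} \right)}}) * <R>_2.
Answer: \frac{1}{2} e_{1} e_{2}


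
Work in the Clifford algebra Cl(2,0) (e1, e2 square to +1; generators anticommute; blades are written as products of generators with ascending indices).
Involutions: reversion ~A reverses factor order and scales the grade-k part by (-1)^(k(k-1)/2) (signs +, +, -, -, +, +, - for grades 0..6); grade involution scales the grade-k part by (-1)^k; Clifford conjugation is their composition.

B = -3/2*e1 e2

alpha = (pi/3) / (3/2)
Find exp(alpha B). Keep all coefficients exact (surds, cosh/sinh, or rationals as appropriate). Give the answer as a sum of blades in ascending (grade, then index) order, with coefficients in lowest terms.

B^2 = (-3/2)^2*(e1 e2)^2 = 9/4*(-1) = -9/4 (a basis 2-blade squares to minus the product of its generators' squares).
B^2 = -9/4 — a negative square means the series sums to a rotation: l = 3/2, alpha*l = pi/3, so exp(alpha B) = cos(pi/3) + (sin(pi/3)/(3/2))*B = 1/2 + (sqrt(3)/3)*B.
Answer: 1/2 - sqrt(3)/2*e1 e2


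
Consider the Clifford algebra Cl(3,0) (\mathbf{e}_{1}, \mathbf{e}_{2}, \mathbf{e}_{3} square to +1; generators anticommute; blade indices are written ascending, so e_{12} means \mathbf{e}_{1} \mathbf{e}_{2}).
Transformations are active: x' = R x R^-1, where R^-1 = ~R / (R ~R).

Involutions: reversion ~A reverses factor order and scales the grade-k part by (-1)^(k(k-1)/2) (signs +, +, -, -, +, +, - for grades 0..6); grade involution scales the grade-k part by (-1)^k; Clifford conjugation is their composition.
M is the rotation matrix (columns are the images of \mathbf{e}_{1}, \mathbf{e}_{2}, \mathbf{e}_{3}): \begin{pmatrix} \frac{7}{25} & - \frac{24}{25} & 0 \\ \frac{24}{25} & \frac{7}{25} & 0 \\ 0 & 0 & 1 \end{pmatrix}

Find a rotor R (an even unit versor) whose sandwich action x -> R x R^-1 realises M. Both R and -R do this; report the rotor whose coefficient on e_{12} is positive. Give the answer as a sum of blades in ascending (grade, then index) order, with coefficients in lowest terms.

Method: write R = a + b12*e_{12} + b13*e_{13} + b23*e_{23} with a^2 + b12^2 + b13^2 + b23^2 = 1 (so R^-1 = ~R). Expanding the columns R e_j ~R gives tr M = 4a^2 - 1 and, from the antisymmetric part, M21 - M12 = -4a*b12, M13 - M31 = 4a*b13, M32 - M23 = -4a*b23.
Here tr M = \frac{39}{25}, so a^2 = (1 + tr M)/4 = \frac{16}{25} and a = ±\frac{4}{5}. Taking a = \frac{4}{5}: M21 - M12 = \frac{48}{25}, M13 - M31 = 0, M32 - M23 = 0, giving b12 = -\frac{3}{5}, b13 = 0, b23 = 0, i.e. R = \frac{4}{5} - \frac{3}{5} e_{12}.
Its e_{12} coefficient is negative, so report the other preimage -R.
Answer: -\frac{4}{5} + \frac{3}{5} e_{12}. Why the constraint matters: R and -R act identically through the sandwich — M has trace \frac{39}{25} either way — so only the sign condition on e_{12} picks one of the two preimages.


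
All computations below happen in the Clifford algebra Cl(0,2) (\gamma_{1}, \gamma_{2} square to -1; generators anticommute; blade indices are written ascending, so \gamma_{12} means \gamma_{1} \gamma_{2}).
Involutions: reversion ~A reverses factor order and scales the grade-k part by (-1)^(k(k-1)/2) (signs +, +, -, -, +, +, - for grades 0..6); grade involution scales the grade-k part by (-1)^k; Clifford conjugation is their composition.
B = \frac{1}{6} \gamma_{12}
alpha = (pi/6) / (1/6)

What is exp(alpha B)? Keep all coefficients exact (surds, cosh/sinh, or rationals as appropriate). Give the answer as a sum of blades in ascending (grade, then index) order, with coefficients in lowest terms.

B^2 = (\frac{1}{6})^2*(\gamma_{12})^2 = \frac{1}{36}*(-1) = -\frac{1}{36} (a basis 2-blade squares to minus the product of its generators' squares).
B^2 = -\frac{1}{36} — the negative square puts this in the circular regime; l = \frac{1}{6}, alpha*l = \frac{\pi}{6}, so exp(alpha B) = cos(\frac{\pi}{6}) + (sin(\frac{\pi}{6})/(\frac{1}{6}))*B = \frac{\sqrt{3}}{2} + (3)*B.
Answer: \frac{\sqrt{3}}{2} + \frac{1}{2} \gamma_{12}


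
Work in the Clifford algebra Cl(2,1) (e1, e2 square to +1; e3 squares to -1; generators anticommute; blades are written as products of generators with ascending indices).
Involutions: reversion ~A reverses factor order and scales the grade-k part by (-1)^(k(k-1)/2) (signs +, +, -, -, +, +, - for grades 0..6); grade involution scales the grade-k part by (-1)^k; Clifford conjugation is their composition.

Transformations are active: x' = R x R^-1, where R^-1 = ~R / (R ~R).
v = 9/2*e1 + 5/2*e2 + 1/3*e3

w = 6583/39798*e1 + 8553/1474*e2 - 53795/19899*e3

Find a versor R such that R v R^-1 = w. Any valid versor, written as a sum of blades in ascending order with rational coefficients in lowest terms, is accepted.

R = v + w = 92837/19899*e1 + 6119/737*e2 - 47162/19899*e3 works: the equal norms (475/18) guarantee its sandwich swaps v into w.
Answer: 92837/19899*e1 + 6119/737*e2 - 47162/19899*e3


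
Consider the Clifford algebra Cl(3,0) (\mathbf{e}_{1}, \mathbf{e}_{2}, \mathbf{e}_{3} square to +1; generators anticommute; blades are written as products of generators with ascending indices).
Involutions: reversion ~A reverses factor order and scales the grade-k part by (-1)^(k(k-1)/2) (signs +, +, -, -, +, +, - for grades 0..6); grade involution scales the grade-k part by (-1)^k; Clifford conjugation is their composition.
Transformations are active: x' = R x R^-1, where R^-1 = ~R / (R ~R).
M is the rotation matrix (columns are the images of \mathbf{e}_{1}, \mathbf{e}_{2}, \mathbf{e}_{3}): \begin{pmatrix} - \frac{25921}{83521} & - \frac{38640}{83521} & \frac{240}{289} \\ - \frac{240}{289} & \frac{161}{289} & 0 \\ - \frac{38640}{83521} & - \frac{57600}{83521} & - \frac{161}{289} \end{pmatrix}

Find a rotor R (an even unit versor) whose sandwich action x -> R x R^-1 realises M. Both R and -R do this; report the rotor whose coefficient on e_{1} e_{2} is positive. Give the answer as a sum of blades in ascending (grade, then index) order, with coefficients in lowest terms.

Method: write R = a + b12*e_{1} e_{2} + b13*e_{1} e_{3} + b23*e_{2} e_{3} with a^2 + b12^2 + b13^2 + b23^2 = 1 (so R^-1 = ~R). Expanding the columns R e_j ~R gives tr M = 4a^2 - 1 and, from the antisymmetric part, M21 - M12 = -4a*b12, M13 - M31 = 4a*b13, M32 - M23 = -4a*b23.
Here tr M = -\frac{25921}{83521}, so a^2 = (1 + tr M)/4 = \frac{14400}{83521} and a = ±\frac{120}{289}. Taking a = \frac{120}{289}: M21 - M12 = -\frac{30720}{83521}, M13 - M31 = \frac{108000}{83521}, M32 - M23 = -\frac{57600}{83521}, giving b12 = \frac{64}{289}, b13 = \frac{225}{289}, b23 = \frac{120}{289}, i.e. R = \frac{120}{289} + \frac{64}{289} e_{1} e_{2} + \frac{225}{289} e_{1} e_{3} + \frac{120}{289} e_{2} e_{3}.
Its e_{1} e_{2} coefficient is already positive.
Answer: \frac{120}{289} + \frac{64}{289} e_{1} e_{2} + \frac{225}{289} e_{1} e_{3} + \frac{120}{289} e_{2} e_{3}. Why the constraint matters: R and -R act identically through the sandwich — M has trace -\frac{25921}{83521} either way — so only the sign condition on e_{1} e_{2} picks one of the two preimages.


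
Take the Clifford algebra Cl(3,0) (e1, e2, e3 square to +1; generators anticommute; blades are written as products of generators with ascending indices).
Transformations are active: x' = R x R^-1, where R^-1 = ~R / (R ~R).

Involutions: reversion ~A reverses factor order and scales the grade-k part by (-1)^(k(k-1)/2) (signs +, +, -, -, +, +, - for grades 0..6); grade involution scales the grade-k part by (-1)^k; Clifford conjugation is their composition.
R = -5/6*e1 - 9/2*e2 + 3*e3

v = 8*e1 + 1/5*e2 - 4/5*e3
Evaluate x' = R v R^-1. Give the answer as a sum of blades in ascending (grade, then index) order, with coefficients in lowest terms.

~R = -5/6*e1 - 9/2*e2 + 3*e3, and R ~R = 539/18, so R^-1 = ~R / (539/18).
R v = -299/30 + 215/6*e1 e2 - 70/3*e1 e3 + 3*e2 e3
Answer: -4013/539*e1 + 7534/2695*e2 - 3226/2695*e3


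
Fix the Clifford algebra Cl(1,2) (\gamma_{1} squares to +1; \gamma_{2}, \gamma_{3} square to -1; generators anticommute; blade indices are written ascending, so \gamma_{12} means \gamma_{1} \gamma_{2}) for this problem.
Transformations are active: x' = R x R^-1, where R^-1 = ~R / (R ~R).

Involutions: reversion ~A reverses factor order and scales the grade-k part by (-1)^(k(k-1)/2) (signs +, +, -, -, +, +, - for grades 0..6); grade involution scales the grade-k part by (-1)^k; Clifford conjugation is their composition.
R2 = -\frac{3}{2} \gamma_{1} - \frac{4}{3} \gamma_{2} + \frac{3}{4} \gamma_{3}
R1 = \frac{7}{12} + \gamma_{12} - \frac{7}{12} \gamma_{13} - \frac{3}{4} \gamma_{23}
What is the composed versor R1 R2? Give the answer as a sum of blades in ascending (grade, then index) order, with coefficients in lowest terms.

Distribute over the terms of R2 (each basis-blade product reordered to ascending indices, repeated generators contracted through their squares):
R1 (-\frac{3}{2} \gamma_{1}) = -\frac{7}{8} \gamma_{1} + \frac{3}{2} \gamma_{2} - \frac{7}{8} \gamma_{3} + \frac{9}{8} \gamma_{123}
R1 (-\frac{4}{3} \gamma_{2}) = \frac{4}{3} \gamma_{1} - \frac{7}{9} \gamma_{2} + \gamma_{3} - \frac{7}{9} \gamma_{123}
R1 (\frac{3}{4} \gamma_{3}) = \frac{7}{16} \gamma_{1} + \frac{9}{16} \gamma_{2} + \frac{7}{16} \gamma_{3} + \frac{3}{4} \gamma_{123}
Summing the partial products and collecting blades:
Answer: \frac{43}{48} \gamma_{1} + \frac{185}{144} \gamma_{2} + \frac{9}{16} \gamma_{3} + \frac{79}{72} \gamma_{123}


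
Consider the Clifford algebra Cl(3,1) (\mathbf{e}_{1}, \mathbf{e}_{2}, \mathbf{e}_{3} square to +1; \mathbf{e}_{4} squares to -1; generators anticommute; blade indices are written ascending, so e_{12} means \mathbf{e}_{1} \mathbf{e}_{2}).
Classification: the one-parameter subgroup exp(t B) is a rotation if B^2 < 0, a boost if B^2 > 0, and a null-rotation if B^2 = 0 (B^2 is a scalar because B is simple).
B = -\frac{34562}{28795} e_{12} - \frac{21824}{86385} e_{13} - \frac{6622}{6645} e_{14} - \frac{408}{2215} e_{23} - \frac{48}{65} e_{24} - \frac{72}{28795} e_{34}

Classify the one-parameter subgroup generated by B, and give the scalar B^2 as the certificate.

B^2 term by term: the squares give (-\frac{34562}{28795})^2*(e_{12})^2 + (-\frac{21824}{86385})^2*(e_{13})^2 + (-\frac{6622}{6645})^2*(e_{14})^2 + (-\frac{408}{2215})^2*(e_{23})^2 + (-\frac{48}{65})^2*(e_{24})^2 + (-\frac{72}{28795})^2*(e_{34})^2 = \frac{1194531844}{829152025}*(-1) + \frac{476286976}{7462368225}*(-1) + \frac{43850884}{44156025}*(+1) + \frac{166464}{4906225}*(-1) + \frac{2304}{4225}*(+1) + \frac{5184}{829152025}*(+1) = 0 (each basis 2-blade squares to minus the product of its generators' squares); cross terms between blades sharing an index anticommute and cancel; the commuting (index-disjoint) pairs give grade-4 terms 2*c*c'*(blade product), which cancel blade by blade — e_{1234}: \frac{4976928}{829152025} - \frac{698368}{1871675} + \frac{1801184}{4906225} = 0 — confirming B is simple. So B^2 = 0.
Answer: null-rotation, certificate B^2 = 0. The class reads off the invariant scalar 0 directly.


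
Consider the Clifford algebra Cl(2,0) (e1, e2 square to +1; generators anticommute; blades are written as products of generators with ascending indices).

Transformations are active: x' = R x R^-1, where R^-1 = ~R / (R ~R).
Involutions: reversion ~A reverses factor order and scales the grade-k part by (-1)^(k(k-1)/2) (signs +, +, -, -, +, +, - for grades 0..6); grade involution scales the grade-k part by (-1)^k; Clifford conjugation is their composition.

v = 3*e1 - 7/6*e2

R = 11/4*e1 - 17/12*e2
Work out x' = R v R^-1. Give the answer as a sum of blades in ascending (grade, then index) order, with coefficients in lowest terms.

~R = 11/4*e1 - 17/12*e2, and R ~R = 689/72, so R^-1 = ~R / (689/72).
R v = 713/72 + 25/24*e1 e2
Answer: 3709/1378*e1 - 3649/2067*e2


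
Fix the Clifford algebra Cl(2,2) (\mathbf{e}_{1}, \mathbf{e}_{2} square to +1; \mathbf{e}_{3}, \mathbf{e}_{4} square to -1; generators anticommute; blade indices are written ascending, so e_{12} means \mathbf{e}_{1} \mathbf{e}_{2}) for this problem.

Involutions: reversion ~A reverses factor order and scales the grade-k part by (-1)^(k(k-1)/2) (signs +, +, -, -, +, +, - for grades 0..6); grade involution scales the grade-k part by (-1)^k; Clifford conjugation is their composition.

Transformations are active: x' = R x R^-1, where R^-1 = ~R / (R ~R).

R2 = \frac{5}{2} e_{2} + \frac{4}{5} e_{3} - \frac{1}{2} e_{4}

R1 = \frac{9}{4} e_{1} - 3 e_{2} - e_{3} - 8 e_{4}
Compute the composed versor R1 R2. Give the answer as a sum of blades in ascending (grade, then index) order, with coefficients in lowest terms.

Distribute over the terms of R2 (each basis-blade product reordered to ascending indices, repeated generators contracted through their squares):
R1 (\frac{5}{2} e_{2}) = -\frac{15}{2} + \frac{45}{8} e_{12} + \frac{5}{2} e_{23} + 20 e_{24}
R1 (\frac{4}{5} e_{3}) = \frac{4}{5} + \frac{9}{5} e_{13} - \frac{12}{5} e_{23} + \frac{32}{5} e_{34}
R1 (-\frac{1}{2} e_{4}) = -4 - \frac{9}{8} e_{14} + \frac{3}{2} e_{24} + \frac{1}{2} e_{34}
Summing the partial products and collecting blades:
Answer: -\frac{107}{10} + \frac{45}{8} e_{12} + \frac{9}{5} e_{13} - \frac{9}{8} e_{14} + \frac{1}{10} e_{23} + \frac{43}{2} e_{24} + \frac{69}{10} e_{34}


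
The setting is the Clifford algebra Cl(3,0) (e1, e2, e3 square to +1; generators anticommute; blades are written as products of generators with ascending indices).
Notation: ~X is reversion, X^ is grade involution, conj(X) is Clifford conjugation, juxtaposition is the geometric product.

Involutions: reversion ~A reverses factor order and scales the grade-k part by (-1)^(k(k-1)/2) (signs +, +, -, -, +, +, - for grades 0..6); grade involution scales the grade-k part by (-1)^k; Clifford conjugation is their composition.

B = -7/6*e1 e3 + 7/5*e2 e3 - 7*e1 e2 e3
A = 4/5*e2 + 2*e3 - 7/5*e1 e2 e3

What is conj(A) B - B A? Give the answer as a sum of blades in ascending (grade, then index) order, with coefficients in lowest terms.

first term: -49/5 - 28/75*e1 + 133/30*e2 - 28/25*e3 + 14*e1 e2 - 28/5*e1 e3 - 14/15*e1 e2 e3
second term: -49/5 - 28/75*e1 + 133/30*e2 - 28/25*e3 - 14*e1 e2 + 28/5*e1 e3 + 14/15*e1 e2 e3
Answer: 28*e1 e2 - 56/5*e1 e3 - 28/15*e1 e2 e3


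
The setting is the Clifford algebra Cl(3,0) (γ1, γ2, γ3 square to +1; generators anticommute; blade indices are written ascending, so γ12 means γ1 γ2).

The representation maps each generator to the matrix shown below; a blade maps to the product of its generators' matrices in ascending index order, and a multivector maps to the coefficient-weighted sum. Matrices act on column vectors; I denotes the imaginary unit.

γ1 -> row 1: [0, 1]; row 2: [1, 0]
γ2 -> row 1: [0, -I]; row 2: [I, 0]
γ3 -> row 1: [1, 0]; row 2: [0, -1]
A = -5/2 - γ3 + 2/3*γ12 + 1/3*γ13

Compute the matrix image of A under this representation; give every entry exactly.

Bivector images (products of the table entries): rho(γ12) = rho(γ1)rho(γ2) = row 1: [I, 0]; row 2: [0, -I]; rho(γ13) = rho(γ1)rho(γ3) = row 1: [0, -1]; row 2: [1, 0].
M = (-5/2)*1 + (-1)*rho(γ3) + (2/3)*rho(γ12) + (1/3)*rho(γ13), summed entrywise (1 is the identity matrix):
Answer: row 1: [-7/2 + 2*I/3, -1/3]; row 2: [1/3, -3/2 - 2*I/3]


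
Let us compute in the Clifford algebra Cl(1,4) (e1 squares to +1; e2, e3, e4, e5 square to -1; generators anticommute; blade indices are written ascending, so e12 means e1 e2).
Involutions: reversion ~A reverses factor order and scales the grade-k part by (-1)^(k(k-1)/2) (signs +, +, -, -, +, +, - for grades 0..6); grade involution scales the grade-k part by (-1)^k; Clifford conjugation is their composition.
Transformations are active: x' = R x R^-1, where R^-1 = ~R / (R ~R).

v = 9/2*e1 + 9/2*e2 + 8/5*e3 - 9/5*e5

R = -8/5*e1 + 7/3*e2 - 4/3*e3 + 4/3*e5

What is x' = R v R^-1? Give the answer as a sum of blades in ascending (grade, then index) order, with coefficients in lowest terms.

~R = -8/5*e1 + 7/3*e2 - 4/3*e3 + 4/3*e5, and R ~R = -161/25, so R^-1 = ~R / (-161/25).
R v = -79/6 - 177/10*e12 + 86/25*e13 - 78/25*e15 + 146/15*e23 - 51/5*e25 + 4/15*e35
Answer: -10667/966*e1 + 2087/414*e2 - 51092/7245*e3 + 52541/7245*e5


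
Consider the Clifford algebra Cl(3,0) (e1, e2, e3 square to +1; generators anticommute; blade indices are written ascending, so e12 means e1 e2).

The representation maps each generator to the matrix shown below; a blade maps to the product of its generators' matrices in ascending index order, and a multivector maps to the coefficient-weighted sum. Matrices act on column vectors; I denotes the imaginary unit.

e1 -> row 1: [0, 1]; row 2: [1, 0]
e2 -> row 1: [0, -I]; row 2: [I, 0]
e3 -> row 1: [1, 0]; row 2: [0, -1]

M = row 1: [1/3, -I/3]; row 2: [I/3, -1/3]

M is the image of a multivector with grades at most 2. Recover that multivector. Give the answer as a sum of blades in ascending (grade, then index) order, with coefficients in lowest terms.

Method: 1, rho(e1), rho(e2), rho(e3) form a trace-orthogonal basis of the 2x2 complex matrices (tr(X Y) = 2 if X = Y, else 0), so M = m0*1 + m1*rho(e1) + m2*rho(e2) + m3*rho(e3) with m0 = tr(M)/2 = 0, m1 = tr(M rho(e1))/2 = 0, m2 = tr(M rho(e2))/2 = 1/3, m3 = tr(M rho(e3))/2 = 1/3.
Multiplying table entries, the bivector images are rho(e12) = I*rho(e3), rho(e13) = -I*rho(e2), rho(e23) = I*rho(e1); with real blade coefficients the real parts of m0..m3 are the coefficients of 1, e1, e2, e3 and the imaginary parts give the bivectors (e23: Im m1, e13: -Im m2, e12: Im m3).
Answer: 1/3*e2 + 1/3*e3
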